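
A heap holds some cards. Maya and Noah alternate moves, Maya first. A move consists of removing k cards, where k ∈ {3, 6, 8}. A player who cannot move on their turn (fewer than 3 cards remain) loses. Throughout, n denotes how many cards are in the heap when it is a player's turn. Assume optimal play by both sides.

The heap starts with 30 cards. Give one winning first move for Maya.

Remove 6, leaving 24.

Work bottom-up. With no move the player to move loses. Otherwise the position is W if at least one move leads to an L position for the opponent, and L if every move leads to a W.
n=0: no move → L
n=1: no move → L
n=2: no move → L
n=3: reaches L-position 0 → W
n=4: reaches L-position 1 → W
n=5: reaches L-position 2 → W
n=6: reaches L-position 0 → W
n=7: reaches L-position 1 → W
n=8: reaches L-position 2 → W
n=9: reaches L-position 1 → W
n=10: reaches L-position 2 → W
n=11: only reaches 8(W), 5(W), 3(W), all W → L
n=12: only reaches 9(W), 6(W), 4(W), all W → L
n=13: only reaches 10(W), 7(W), 5(W), all W → L
n=14: reaches L-position 11 → W
n=15: reaches L-position 12 → W
n=16: reaches L-position 13 → W
n=17: reaches L-position 11 → W
n=18: reaches L-position 12 → W
n=19: reaches L-position 13 → W
n=20: reaches L-position 12 → W
n=21: reaches L-position 13 → W
n=22: only reaches 19(W), 16(W), 14(W), all W → L
n=23: only reaches 20(W), 17(W), 15(W), all W → L
n=24: only reaches 21(W), 18(W), 16(W), all W → L
n=25: reaches L-position 22 → W
n=26: reaches L-position 23 → W
n=27: reaches L-position 24 → W
n=28: reaches L-position 22 → W
n=29: reaches L-position 23 → W
n=30: reaches L-position 24 → W
From 30, the L positions reachable in one move are: 24, 22. Any move reaching one of these is winning.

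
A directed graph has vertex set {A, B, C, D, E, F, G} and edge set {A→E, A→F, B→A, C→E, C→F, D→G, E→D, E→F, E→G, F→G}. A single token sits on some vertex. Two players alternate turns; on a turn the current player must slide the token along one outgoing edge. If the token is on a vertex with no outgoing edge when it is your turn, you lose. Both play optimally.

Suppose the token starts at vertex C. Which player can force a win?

The second player wins.

Compute win/loss labels from the base case upward. A position with no move is L. Any other position is W if it can reach an L in one move, else L.
Every edge goes from a vertex to one that appears earlier in the order G, F, D, E, A, B, C, so processing vertices in that order labels each vertex after all of its successors.
G: no outgoing edge → L
F: W (go to G, an L position)
D: W (go to G, an L position)
E: W (go to G, an L position)
A: L (options E(W), F(W) are all W)
B: W (go to A, an L position)
C: L (options E(W), F(W) are all W)
Every move from C reaches a W position, so the mover loses.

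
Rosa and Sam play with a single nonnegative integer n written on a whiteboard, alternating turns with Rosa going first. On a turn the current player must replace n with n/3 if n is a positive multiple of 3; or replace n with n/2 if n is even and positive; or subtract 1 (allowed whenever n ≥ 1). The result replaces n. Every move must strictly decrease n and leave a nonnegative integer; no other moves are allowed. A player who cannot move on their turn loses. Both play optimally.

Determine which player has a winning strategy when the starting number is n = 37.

Rosa wins.

Use the standard recursion: the mover loses at a terminal position; elsewhere, the mover wins exactly when some move hands the opponent an L position.
n=0: no move → L
n=1: can move to 0, which is L ⇒ W
n=2: the only move is to 1(W), a W ⇒ L
n=3: can move to 2, which is L ⇒ W
n=4: can move to 2, which is L ⇒ W
n=5: the only move is to 4(W), a W ⇒ L
n=6: can move to 2, which is L ⇒ W
n=7: the only move is to 6(W), a W ⇒ L
n=8: can move to 7, which is L ⇒ W
n=9: moves to 3(W), 8(W); every one is W ⇒ L
n=10: can move to 5, which is L ⇒ W
n=11: the only move is to 10(W), a W ⇒ L
n=12: can move to 11, which is L ⇒ W
n=13: the only move is to 12(W), a W ⇒ L
n=14: can move to 7, which is L ⇒ W
n=15: can move to 5, which is L ⇒ W
n=16: moves to 8(W), 15(W); every one is W ⇒ L
n=17: can move to 16, which is L ⇒ W
n=18: can move to 9, which is L ⇒ W
n=19: the only move is to 18(W), a W ⇒ L
n=20: can move to 19, which is L ⇒ W
n=21: can move to 7, which is L ⇒ W
n=22: can move to 11, which is L ⇒ W
n=23: the only move is to 22(W), a W ⇒ L
n=24: can move to 23, which is L ⇒ W
n=25: the only move is to 24(W), a W ⇒ L
n=26: can move to 13, which is L ⇒ W
n=27: can move to 9, which is L ⇒ W
n=28: moves to 14(W), 27(W); every one is W ⇒ L
n=29: can move to 28, which is L ⇒ W
n=30: moves to 10(W), 15(W), 29(W); every one is W ⇒ L
n=31: can move to 30, which is L ⇒ W
n=32: can move to 16, which is L ⇒ W
n=33: can move to 11, which is L ⇒ W
n=34: moves to 17(W), 33(W); every one is W ⇒ L
n=35: can move to 34, which is L ⇒ W
n=36: moves to 12(W), 18(W), 35(W); every one is W ⇒ L
n=37: can move to 36, which is L ⇒ W
The starting position 37 is W: Rosa should move to 36, handing over an L position.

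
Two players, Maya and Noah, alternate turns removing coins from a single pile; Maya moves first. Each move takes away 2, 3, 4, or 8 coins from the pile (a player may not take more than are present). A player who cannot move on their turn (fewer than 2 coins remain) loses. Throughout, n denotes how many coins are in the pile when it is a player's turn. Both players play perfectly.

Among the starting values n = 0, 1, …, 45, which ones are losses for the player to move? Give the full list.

0, 1, 6, 7, 12, 13, 18, 19, 24, 25, 30, 31, 36, 37, 42, 43

Classify positions by backward induction: terminal positions (no move available) are L. From any other position, the mover wins iff some move reaches an L.
n=0: no move → L
n=1: no move → L
n=2: →0(L), so W
n=3: →1(L), so W
n=4: →1(L), so W
n=5: →1(L), so W
n=6: →4(W), 3(W), 2(W) — all W, so L
n=7: →5(W), 4(W), 3(W) — all W, so L
n=8: →6(L), so W
n=9: →7(L), so W
n=10: →7(L), so W
n=11: →7(L), so W
n=12: →10(W), 9(W), 8(W), 4(W) — all W, so L
n=13: →11(W), 10(W), 9(W), 5(W) — all W, so L
n=14: →12(L), so W
n=15: →13(L), so W
n=16: →13(L), so W
n=17: →13(L), so W
n=18: →16(W), 15(W), 14(W), 10(W) — all W, so L
n=19: →17(W), 16(W), 15(W), 11(W) — all W, so L
n=20: →18(L), so W
n=21: →19(L), so W
n=22: →19(L), so W
n=23: →19(L), so W
n=24: →22(W), 21(W), 20(W), 16(W) — all W, so L
n=25: →23(W), 22(W), 21(W), 17(W) — all W, so L
n=26: →24(L), so W
n=27: →25(L), so W
n=28: →25(L), so W
n=29: →25(L), so W
n=30: →28(W), 27(W), 26(W), 22(W) — all W, so L
n=31: →29(W), 28(W), 27(W), 23(W) — all W, so L
n=32: →30(L), so W
n=33: →31(L), so W
n=34: →31(L), so W
n=35: →31(L), so W
n=36: →34(W), 33(W), 32(W), 28(W) — all W, so L
n=37: →35(W), 34(W), 33(W), 29(W) — all W, so L
n=38: →36(L), so W
n=39: →37(L), so W
n=40: →37(L), so W
n=41: →37(L), so W
n=42: →40(W), 39(W), 38(W), 34(W) — all W, so L
n=43: →41(W), 40(W), 39(W), 35(W) — all W, so L
n=44: →42(L), so W
n=45: →43(L), so W
Reading off the rows marked L gives the requested list; there are 16 such values of n.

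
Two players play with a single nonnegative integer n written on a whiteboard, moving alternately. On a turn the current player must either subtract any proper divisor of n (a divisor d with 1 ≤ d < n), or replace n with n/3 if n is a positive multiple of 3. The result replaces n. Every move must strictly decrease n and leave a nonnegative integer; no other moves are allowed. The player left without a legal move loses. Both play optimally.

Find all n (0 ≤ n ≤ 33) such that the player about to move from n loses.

Use the standard recursion: the mover loses at a terminal position; elsewhere, the mover wins exactly when some move hands the opponent an L position.
n=0: no move → L
n=1: no move → L
n=2: reaches L-position 1 → W
n=3: reaches L-position 1 → W
n=4: only reaches 2(W), 3(W), all W → L
n=5: reaches L-position 4 → W
n=6: reaches L-position 4 → W
n=7: only reaches 6(W), which is W → L
n=8: reaches L-position 4 → W
n=9: only reaches 3(W), 6(W), 8(W), all W → L
n=10: reaches L-position 9 → W
n=11: only reaches 10(W), which is W → L
n=12: reaches L-position 4 → W
n=13: only reaches 12(W), which is W → L
n=14: reaches L-position 7 → W
n=15: only reaches 5(W), 10(W), 12(W), 14(W), all W → L
n=16: reaches L-position 15 → W
n=17: only reaches 16(W), which is W → L
n=18: reaches L-position 9 → W
n=19: only reaches 18(W), which is W → L
n=20: reaches L-position 15 → W
n=21: reaches L-position 7 → W
n=22: reaches L-position 11 → W
n=23: only reaches 22(W), which is W → L
n=24: reaches L-position 23 → W
n=25: only reaches 20(W), 24(W), all W → L
n=26: reaches L-position 13 → W
n=27: reaches L-position 9 → W
n=28: only reaches 14(W), 21(W), 24(W), 26(W), 27(W), all W → L
n=29: reaches L-position 28 → W
n=30: reaches L-position 15 → W
n=31: only reaches 30(W), which is W → L
n=32: reaches L-position 28 → W
n=33: reaches L-position 11 → W
The losing starting values of n are exactly the entries labelled L in this table (14 of them).

0, 1, 4, 7, 9, 11, 13, 15, 17, 19, 23, 25, 28, 31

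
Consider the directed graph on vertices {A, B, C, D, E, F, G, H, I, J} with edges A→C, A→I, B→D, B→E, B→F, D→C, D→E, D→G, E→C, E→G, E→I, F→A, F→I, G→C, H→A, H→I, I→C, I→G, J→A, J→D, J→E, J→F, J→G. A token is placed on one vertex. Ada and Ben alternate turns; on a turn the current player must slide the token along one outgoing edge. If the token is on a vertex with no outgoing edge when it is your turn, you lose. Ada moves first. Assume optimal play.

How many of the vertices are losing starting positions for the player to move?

Build the W/L table. Terminal = L. A non-terminal position is W if it has a move to some L; otherwise it is L.
Every edge goes from a vertex to one that appears earlier in the order C, G, I, E, A, H, F, D, B, J, so processing vertices in that order labels each vertex after all of its successors.
C: no outgoing edge → L
G: W (go to C, an L position)
I: W (go to C, an L position)
E: W (go to C, an L position)
A: W (go to C, an L position)
H: L (options A(W), I(W) are all W)
F: L (options A(W), I(W) are all W)
D: W (go to C, an L position)
B: W (go to F, an L position)
J: W (go to F, an L position)
The L vertices are C, F, H; that is 3 in all.

3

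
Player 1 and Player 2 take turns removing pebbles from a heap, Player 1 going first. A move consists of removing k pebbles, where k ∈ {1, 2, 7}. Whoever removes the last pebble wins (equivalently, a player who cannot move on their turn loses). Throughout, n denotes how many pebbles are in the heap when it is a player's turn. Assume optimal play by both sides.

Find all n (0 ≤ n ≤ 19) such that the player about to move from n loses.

Classify positions by backward induction: terminal positions (no move available) are L. From any other position, the mover wins iff some move reaches an L.
n=0: no move → L
n=1: reaches L-position 0 → W
n=2: reaches L-position 0 → W
n=3: only reaches 2(W), 1(W), all W → L
n=4: reaches L-position 3 → W
n=5: reaches L-position 3 → W
n=6: only reaches 5(W), 4(W), all W → L
n=7: reaches L-position 6 → W
n=8: reaches L-position 6 → W
n=9: only reaches 8(W), 7(W), 2(W), all W → L
n=10: reaches L-position 9 → W
n=11: reaches L-position 9 → W
n=12: only reaches 11(W), 10(W), 5(W), all W → L
n=13: reaches L-position 12 → W
n=14: reaches L-position 12 → W
n=15: only reaches 14(W), 13(W), 8(W), all W → L
n=16: reaches L-position 15 → W
n=17: reaches L-position 15 → W
n=18: only reaches 17(W), 16(W), 11(W), all W → L
n=19: reaches L-position 18 → W
The losing starting values of n are exactly the entries labelled L in this table (7 of them).

0, 3, 6, 9, 12, 15, 18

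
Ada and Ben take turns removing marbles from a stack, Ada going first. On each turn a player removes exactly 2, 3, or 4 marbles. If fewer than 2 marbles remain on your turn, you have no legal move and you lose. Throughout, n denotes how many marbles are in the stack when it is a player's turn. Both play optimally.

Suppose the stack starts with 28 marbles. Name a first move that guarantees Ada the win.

Remove 3, leaving 25.

Positions with no move are L. A position that does have a move is losing for the player to move precisely when every available move leads to a winning position for the opponent. Fill in the labels:
n=0: no move → L
n=1: no move → L
n=2: W (go to 0, an L position)
n=3: W (go to 1, an L position)
n=4: W (go to 1, an L position)
n=5: W (go to 1, an L position)
n=6: L (options 4(W), 3(W), 2(W) are all W)
n=7: L (options 5(W), 4(W), 3(W) are all W)
n=8: W (go to 6, an L position)
n=9: W (go to 7, an L position)
n=10: W (go to 7, an L position)
n=11: W (go to 7, an L position)
n=12: L (options 10(W), 9(W), 8(W) are all W)
n=13: L (options 11(W), 10(W), 9(W) are all W)
n=14: W (go to 12, an L position)
n=15: W (go to 13, an L position)
n=16: W (go to 13, an L position)
n=17: W (go to 13, an L position)
n=18: L (options 16(W), 15(W), 14(W) are all W)
n=19: L (options 17(W), 16(W), 15(W) are all W)
n=20: W (go to 18, an L position)
n=21: W (go to 19, an L position)
n=22: W (go to 19, an L position)
n=23: W (go to 19, an L position)
n=24: L (options 22(W), 21(W), 20(W) are all W)
n=25: L (options 23(W), 22(W), 21(W) are all W)
n=26: W (go to 24, an L position)
n=27: W (go to 25, an L position)
n=28: W (go to 25, an L position)
From 28, the L positions reachable in one move are: 25, 24. Any move reaching one of these is winning.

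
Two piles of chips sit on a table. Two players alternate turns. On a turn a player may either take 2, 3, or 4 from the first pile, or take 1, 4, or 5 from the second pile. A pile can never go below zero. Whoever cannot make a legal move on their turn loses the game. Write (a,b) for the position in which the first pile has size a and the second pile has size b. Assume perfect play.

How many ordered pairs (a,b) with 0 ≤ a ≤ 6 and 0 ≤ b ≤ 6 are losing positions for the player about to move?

14

Label each position W (a win for the player to move) or L (a loss). A position with no legal move is L; any other position is W exactly when some move reaches an L, and L when every move reaches a W.
Every move lowers a or b (never raises either), so fill the grid row by row in increasing a, and left to right within a row: each cell's successors are then already labelled.
      b=0  b=1  b=2  b=3  b=4  b=5  b=6
a=0:    L    W    L    W    W    W    W
a=1:    L    W    L    W    W    W    W
a=2:    W    L    W    L    W    W    W
a=3:    W    L    W    L    W    W    W
a=4:    W    W    W    W    L    W    L
a=5:    W    W    W    W    L    W    L
a=6:    L    W    L    W    W    W    W
Cells with no legal move (terminal, hence L): (0,0), (1,0).
The remaining L cells, each justified by listing all of its moves:
(0,2): only reaches (0,1)(W), which is W → L
(1,2): only reaches (1,1)(W), which is W → L
(2,1): only reaches (0,1)(W), (2,0)(W), all W → L
(2,3): only reaches (0,3)(W), (2,2)(W), all W → L
(3,1): only reaches (1,1)(W), (0,1)(W), (3,0)(W), all W → L
(3,3): only reaches (1,3)(W), (0,3)(W), (3,2)(W), all W → L
(4,4): only reaches (2,4)(W), (1,4)(W), (0,4)(W), (4,3)(W), (4,0)(W), all W → L
(4,6): only reaches (2,6)(W), (1,6)(W), (0,6)(W), (4,5)(W), (4,2)(W), (4,1)(W), all W → L
(5,4): only reaches (3,4)(W), (2,4)(W), (1,4)(W), (5,3)(W), (5,0)(W), all W → L
(5,6): only reaches (3,6)(W), (2,6)(W), (1,6)(W), (5,5)(W), (5,2)(W), (5,1)(W), all W → L
(6,0): only reaches (4,0)(W), (3,0)(W), (2,0)(W), all W → L
(6,2): only reaches (4,2)(W), (3,2)(W), (2,2)(W), (6,1)(W), all W → L
Every other cell has at least one move into one of the L cells above, so it is W.
L cells per row: a=0: 2, a=1: 2, a=2: 2, a=3: 2, a=4: 2, a=5: 2, a=6: 2; total 14.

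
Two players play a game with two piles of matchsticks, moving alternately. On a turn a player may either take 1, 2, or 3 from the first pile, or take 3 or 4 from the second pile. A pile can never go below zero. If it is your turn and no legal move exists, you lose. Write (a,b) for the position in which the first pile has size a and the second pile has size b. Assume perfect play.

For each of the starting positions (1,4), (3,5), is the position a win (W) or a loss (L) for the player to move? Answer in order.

(1,4): L, (3,5): W

Build the W/L table. Terminal = L. A non-terminal position is W if it has a move to some L; otherwise it is L.
No move ever increases a pile, so every position that can arise here has a ≤ 3 and b ≤ 5; it is enough to label the cells with 0 ≤ a ≤ 3 and 0 ≤ b ≤ 5.
Every move lowers a or b (never raises either), so fill the grid row by row in increasing a, and left to right within a row: each cell's successors are then already labelled.
      b=0  b=1  b=2  b=3  b=4  b=5
a=0:    L    L    L    W    W    W
a=1:    W    W    W    L    L    L
a=2:    W    W    W    W    W    W
a=3:    W    W    W    W    W    W
Cells with no legal move (terminal, hence L): (0,0), (0,1), (0,2).
The remaining L cells, each justified by listing all of its moves:
(1,3): moves to (0,3)(W), (1,0)(W); every one is W ⇒ L
(1,4): moves to (0,4)(W), (1,1)(W), (1,0)(W); every one is W ⇒ L
(1,5): moves to (0,5)(W), (1,2)(W), (1,1)(W); every one is W ⇒ L
Every other cell has at least one move into one of the L cells above, so it is W.
(1,4): one of the L cells justified above, so L
(3,5): the move to (1,5) reaches an L cell, so W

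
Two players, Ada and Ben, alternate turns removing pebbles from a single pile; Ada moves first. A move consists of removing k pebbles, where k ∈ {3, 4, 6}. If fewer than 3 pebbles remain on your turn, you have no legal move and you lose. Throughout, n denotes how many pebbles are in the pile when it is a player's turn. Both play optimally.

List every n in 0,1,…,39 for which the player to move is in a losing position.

0, 1, 2, 9, 10, 11, 18, 19, 20, 27, 28, 29, 36, 37, 38

Classify positions by backward induction: terminal positions (no move available) are L. From any other position, the mover wins iff some move reaches an L.
n=0: no move → L
n=1: no move → L
n=2: no move → L
n=3: W (go to 0, an L position)
n=4: W (go to 1, an L position)
n=5: W (go to 2, an L position)
n=6: W (go to 2, an L position)
n=7: W (go to 1, an L position)
n=8: W (go to 2, an L position)
n=9: L (options 6(W), 5(W), 3(W) are all W)
n=10: L (options 7(W), 6(W), 4(W) are all W)
n=11: L (options 8(W), 7(W), 5(W) are all W)
n=12: W (go to 9, an L position)
n=13: W (go to 10, an L position)
n=14: W (go to 11, an L position)
n=15: W (go to 11, an L position)
n=16: W (go to 10, an L position)
n=17: W (go to 11, an L position)
n=18: L (options 15(W), 14(W), 12(W) are all W)
n=19: L (options 16(W), 15(W), 13(W) are all W)
n=20: L (options 17(W), 16(W), 14(W) are all W)
n=21: W (go to 18, an L position)
n=22: W (go to 19, an L position)
n=23: W (go to 20, an L position)
n=24: W (go to 20, an L position)
n=25: W (go to 19, an L position)
n=26: W (go to 20, an L position)
n=27: L (options 24(W), 23(W), 21(W) are all W)
n=28: L (options 25(W), 24(W), 22(W) are all W)
n=29: L (options 26(W), 25(W), 23(W) are all W)
n=30: W (go to 27, an L position)
n=31: W (go to 28, an L position)
n=32: W (go to 29, an L position)
n=33: W (go to 29, an L position)
n=34: W (go to 28, an L position)
n=35: W (go to 29, an L position)
n=36: L (options 33(W), 32(W), 30(W) are all W)
n=37: L (options 34(W), 33(W), 31(W) are all W)
n=38: L (options 35(W), 34(W), 32(W) are all W)
n=39: W (go to 36, an L position)
The losing starting values of n are exactly the entries labelled L in this table (15 of them).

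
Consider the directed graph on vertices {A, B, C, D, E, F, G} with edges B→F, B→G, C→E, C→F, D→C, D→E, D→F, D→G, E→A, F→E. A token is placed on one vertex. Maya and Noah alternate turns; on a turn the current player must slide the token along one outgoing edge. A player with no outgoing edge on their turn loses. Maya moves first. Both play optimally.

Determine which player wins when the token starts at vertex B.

Maya wins.

Classify positions by backward induction: terminal positions (no move available) are L. From any other position, the mover wins iff some move reaches an L.
Every edge goes from a vertex to one that appears earlier in the order G, A, E, F, C, D, B, so processing vertices in that order labels each vertex after all of its successors.
G: no outgoing edge → L
A: no outgoing edge → L
E: reaches L-position A → W
F: only reaches E(W), which is W → L
C: reaches L-position F → W
D: reaches L-position F → W
B: reaches L-position F → W
From B Maya can move to F, reaching an L position.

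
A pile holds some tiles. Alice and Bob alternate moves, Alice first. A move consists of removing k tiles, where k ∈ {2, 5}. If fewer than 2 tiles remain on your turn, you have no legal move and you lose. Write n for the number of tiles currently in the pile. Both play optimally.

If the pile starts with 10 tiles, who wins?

Positions with no move are L. A position that does have a move is losing for the player to move precisely when every available move leads to a winning position for the opponent. Fill in the labels:
n=0: no move → L
n=1: no move → L
n=2: reaches L-position 0 → W
n=3: reaches L-position 1 → W
n=4: only reaches 2(W), which is W → L
n=5: reaches L-position 0 → W
n=6: reaches L-position 4 → W
n=7: only reaches 5(W), 2(W), all W → L
n=8: only reaches 6(W), 3(W), all W → L
n=9: reaches L-position 7 → W
n=10: reaches L-position 8 → W
From 10 Alice can remove 2, leaving 8, reaching an L position.

Alice wins.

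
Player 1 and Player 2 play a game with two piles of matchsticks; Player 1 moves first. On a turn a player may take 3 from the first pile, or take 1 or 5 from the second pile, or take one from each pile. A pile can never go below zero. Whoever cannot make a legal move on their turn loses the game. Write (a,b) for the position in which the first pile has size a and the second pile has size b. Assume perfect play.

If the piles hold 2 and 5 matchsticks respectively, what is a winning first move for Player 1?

Move to (2,4).

Compute win/loss labels from the base case upward. A position with no move is L. Any other position is W if it can reach an L in one move, else L.
No move ever increases a pile, so every position that can arise here has a ≤ 2 and b ≤ 5; it is enough to label the cells with 0 ≤ a ≤ 2 and 0 ≤ b ≤ 5.
Every move lowers a or b (never raises either), so fill the grid row by row in increasing a, and left to right within a row: each cell's successors are then already labelled.
      b=0  b=1  b=2  b=3  b=4  b=5
a=0:    L    W    L    W    L    W
a=1:    L    W    L    W    L    W
a=2:    L    W    L    W    L    W
Cells with no legal move (terminal, hence L): (0,0), (1,0), (2,0).
The remaining L cells, each justified by listing all of its moves:
(0,2): the only move is to (0,1)(W), a W ⇒ L
(0,4): the only move is to (0,3)(W), a W ⇒ L
(1,2): moves to (1,1)(W), (0,1)(W); every one is W ⇒ L
(1,4): moves to (1,3)(W), (0,3)(W); every one is W ⇒ L
(2,2): moves to (2,1)(W), (1,1)(W); every one is W ⇒ L
(2,4): moves to (2,3)(W), (1,3)(W); every one is W ⇒ L
Every other cell has at least one move into one of the L cells above, so it is W.
From (2,5), the L positions reachable in one move are: (2,4), (2,0), (1,4). Any move reaching one of these is winning.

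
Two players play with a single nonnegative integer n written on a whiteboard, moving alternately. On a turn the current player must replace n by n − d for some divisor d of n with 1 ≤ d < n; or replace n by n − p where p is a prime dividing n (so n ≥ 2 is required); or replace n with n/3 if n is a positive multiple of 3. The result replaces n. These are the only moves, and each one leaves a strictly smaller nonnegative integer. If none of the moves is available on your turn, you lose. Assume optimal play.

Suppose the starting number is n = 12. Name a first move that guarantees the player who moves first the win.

Move to 4.

Use the standard recursion: the mover loses at a terminal position; elsewhere, the mover wins exactly when some move hands the opponent an L position.
n=0: no move → L
n=1: no move → L
n=2: →0(L), so W
n=3: →0(L), so W
n=4: →2(W), 3(W) — all W, so L
n=5: →0(L), so W
n=6: →4(L), so W
n=7: →0(L), so W
n=8: →4(L), so W
n=9: →3(W), 6(W), 8(W) — all W, so L
n=10: →9(L), so W
n=11: →0(L), so W
n=12: →4(L), so W
From 12, the L positions reachable in one move are: 4, 9. Any move reaching one of these is winning.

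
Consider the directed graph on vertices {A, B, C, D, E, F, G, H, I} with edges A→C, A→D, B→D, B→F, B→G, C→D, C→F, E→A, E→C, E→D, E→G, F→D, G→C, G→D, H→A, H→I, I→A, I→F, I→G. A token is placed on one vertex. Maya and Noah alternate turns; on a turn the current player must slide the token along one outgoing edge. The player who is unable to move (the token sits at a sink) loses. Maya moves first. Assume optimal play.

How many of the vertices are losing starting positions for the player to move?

Work bottom-up. With no move the player to move loses. Otherwise the position is W if at least one move leads to an L position for the opponent, and L if every move leads to a W.
Every edge goes from a vertex to one that appears earlier in the order D, F, C, A, G, E, I, H, B, so processing vertices in that order labels each vertex after all of its successors.
D: no outgoing edge → L
F: W (go to D, an L position)
C: W (go to D, an L position)
A: W (go to D, an L position)
G: W (go to D, an L position)
E: W (go to D, an L position)
I: L (options G(W), A(W), F(W) are all W)
H: W (go to I, an L position)
B: W (go to D, an L position)
The L vertices are D, I; that is 2 in all.

2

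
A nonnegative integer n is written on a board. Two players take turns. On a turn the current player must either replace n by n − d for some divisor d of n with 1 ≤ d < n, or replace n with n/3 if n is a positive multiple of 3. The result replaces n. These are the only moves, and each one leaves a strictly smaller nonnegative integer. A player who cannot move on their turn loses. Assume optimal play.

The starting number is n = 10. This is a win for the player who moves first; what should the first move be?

Build the W/L table. Terminal = L. A non-terminal position is W if it has a move to some L; otherwise it is L.
n=0: no move → L
n=1: no move → L
n=2: can move to 1, which is L ⇒ W
n=3: can move to 1, which is L ⇒ W
n=4: moves to 2(W), 3(W); every one is W ⇒ L
n=5: can move to 4, which is L ⇒ W
n=6: can move to 4, which is L ⇒ W
n=7: the only move is to 6(W), a W ⇒ L
n=8: can move to 4, which is L ⇒ W
n=9: moves to 3(W), 6(W), 8(W); every one is W ⇒ L
n=10: can move to 9, which is L ⇒ W
From 10, the L positions reachable in one move are: 9.

Move to 9.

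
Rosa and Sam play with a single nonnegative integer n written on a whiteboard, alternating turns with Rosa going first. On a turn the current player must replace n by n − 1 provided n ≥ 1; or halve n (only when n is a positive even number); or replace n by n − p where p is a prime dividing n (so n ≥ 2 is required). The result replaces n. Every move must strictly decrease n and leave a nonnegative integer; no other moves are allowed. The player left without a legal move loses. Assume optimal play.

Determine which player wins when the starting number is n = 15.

Work bottom-up. With no move the player to move loses. Otherwise the position is W if at least one move leads to an L position for the opponent, and L if every move leads to a W.
n=0: no move → L
n=1: reaches L-position 0 → W
n=2: reaches L-position 0 → W
n=3: reaches L-position 0 → W
n=4: only reaches 2(W), 3(W), all W → L
n=5: reaches L-position 0 → W
n=6: reaches L-position 4 → W
n=7: reaches L-position 0 → W
n=8: reaches L-position 4 → W
n=9: only reaches 6(W), 8(W), all W → L
n=10: reaches L-position 9 → W
n=11: reaches L-position 0 → W
n=12: reaches L-position 9 → W
n=13: reaches L-position 0 → W
n=14: only reaches 7(W), 12(W), 13(W), all W → L
n=15: reaches L-position 14 → W
From 15 Rosa can move to 14, reaching an L position.

Rosa wins.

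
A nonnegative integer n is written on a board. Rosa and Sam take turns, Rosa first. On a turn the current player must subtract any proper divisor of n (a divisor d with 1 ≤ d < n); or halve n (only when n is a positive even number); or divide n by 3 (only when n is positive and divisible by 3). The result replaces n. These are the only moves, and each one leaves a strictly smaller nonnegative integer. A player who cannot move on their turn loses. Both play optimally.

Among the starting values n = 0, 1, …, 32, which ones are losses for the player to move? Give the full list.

0, 1, 4, 7, 9, 11, 13, 15, 17, 19, 23, 25, 28, 31

Use the standard recursion: the mover loses at a terminal position; elsewhere, the mover wins exactly when some move hands the opponent an L position.
n=0: no move → L
n=1: no move → L
n=2: reaches L-position 1 → W
n=3: reaches L-position 1 → W
n=4: only reaches 2(W), 3(W), all W → L
n=5: reaches L-position 4 → W
n=6: reaches L-position 4 → W
n=7: only reaches 6(W), which is W → L
n=8: reaches L-position 4 → W
n=9: only reaches 3(W), 6(W), 8(W), all W → L
n=10: reaches L-position 9 → W
n=11: only reaches 10(W), which is W → L
n=12: reaches L-position 4 → W
n=13: only reaches 12(W), which is W → L
n=14: reaches L-position 7 → W
n=15: only reaches 5(W), 10(W), 12(W), 14(W), all W → L
n=16: reaches L-position 15 → W
n=17: only reaches 16(W), which is W → L
n=18: reaches L-position 9 → W
n=19: only reaches 18(W), which is W → L
n=20: reaches L-position 15 → W
n=21: reaches L-position 7 → W
n=22: reaches L-position 11 → W
n=23: only reaches 22(W), which is W → L
n=24: reaches L-position 23 → W
n=25: only reaches 20(W), 24(W), all W → L
n=26: reaches L-position 13 → W
n=27: reaches L-position 9 → W
n=28: only reaches 14(W), 21(W), 24(W), 26(W), 27(W), all W → L
n=29: reaches L-position 28 → W
n=30: reaches L-position 15 → W
n=31: only reaches 30(W), which is W → L
n=32: reaches L-position 28 → W
Reading off the rows marked L gives the requested list; there are 14 such values of n.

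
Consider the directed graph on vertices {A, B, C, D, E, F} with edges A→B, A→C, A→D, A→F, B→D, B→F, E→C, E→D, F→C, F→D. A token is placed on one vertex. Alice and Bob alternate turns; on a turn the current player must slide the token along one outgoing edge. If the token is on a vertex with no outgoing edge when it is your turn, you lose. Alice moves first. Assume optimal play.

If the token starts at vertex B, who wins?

Label each position W (a win for the player to move) or L (a loss). A position with no legal move is L; any other position is W exactly when some move reaches an L, and L when every move reaches a W.
Every edge goes from a vertex to one that appears earlier in the order C, D, F, B, E, A, so processing vertices in that order labels each vertex after all of its successors.
C: no outgoing edge → L
D: no outgoing edge → L
F: reaches L-position D → W
B: reaches L-position D → W
E: reaches L-position D → W
A: reaches L-position D → W
The starting position B is W: Alice should move to D, handing over an L position.

Alice wins.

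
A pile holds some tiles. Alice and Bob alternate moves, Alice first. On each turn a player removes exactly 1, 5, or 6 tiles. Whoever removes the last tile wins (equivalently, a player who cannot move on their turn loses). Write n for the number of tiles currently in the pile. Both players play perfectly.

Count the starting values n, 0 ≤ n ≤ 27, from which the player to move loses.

9

Positions with no move are L. A position that does have a move is losing for the player to move precisely when every available move leads to a winning position for the opponent. Fill in the labels:
n=0: no move → L
n=1: →0(L), so W
n=2: →1(W) only, which is W, so L
n=3: →2(L), so W
n=4: →3(W) only, which is W, so L
n=5: →4(L), so W
n=6: →0(L), so W
n=7: →2(L), so W
n=8: →2(L), so W
n=9: →4(L), so W
n=10: →4(L), so W
n=11: →10(W), 6(W), 5(W) — all W, so L
n=12: →11(L), so W
n=13: →12(W), 8(W), 7(W) — all W, so L
n=14: →13(L), so W
n=15: →14(W), 10(W), 9(W) — all W, so L
n=16: →15(L), so W
n=17: →11(L), so W
n=18: →13(L), so W
n=19: →13(L), so W
n=20: →15(L), so W
n=21: →15(L), so W
n=22: →21(W), 17(W), 16(W) — all W, so L
n=23: →22(L), so W
n=24: →23(W), 19(W), 18(W) — all W, so L
n=25: →24(L), so W
n=26: →25(W), 21(W), 20(W) — all W, so L
n=27: →26(L), so W
L entries with 0 ≤ n ≤ 27: n = 0, 2, 4, 11, 13, 15, 22, 24, 26; that makes 9.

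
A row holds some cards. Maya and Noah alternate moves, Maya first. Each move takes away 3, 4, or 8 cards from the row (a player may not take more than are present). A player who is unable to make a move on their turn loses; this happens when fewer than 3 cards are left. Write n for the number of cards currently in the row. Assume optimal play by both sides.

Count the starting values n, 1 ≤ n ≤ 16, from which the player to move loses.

Classify positions by backward induction: terminal positions (no move available) are L. From any other position, the mover wins iff some move reaches an L.
n=0: no move → L
n=1: no move → L
n=2: no move → L
n=3: can move to 0, which is L ⇒ W
n=4: can move to 1, which is L ⇒ W
n=5: can move to 2, which is L ⇒ W
n=6: can move to 2, which is L ⇒ W
n=7: moves to 4(W), 3(W); every one is W ⇒ L
n=8: can move to 0, which is L ⇒ W
n=9: can move to 1, which is L ⇒ W
n=10: can move to 7, which is L ⇒ W
n=11: can move to 7, which is L ⇒ W
n=12: moves to 9(W), 8(W), 4(W); every one is W ⇒ L
n=13: moves to 10(W), 9(W), 5(W); every one is W ⇒ L
n=14: moves to 11(W), 10(W), 6(W); every one is W ⇒ L
n=15: can move to 12, which is L ⇒ W
n=16: can move to 13, which is L ⇒ W
L entries with 1 ≤ n ≤ 16 (n=0 is outside the asked range and is not counted): n = 1, 2, 7, 12, 13, 14; that makes 6.

6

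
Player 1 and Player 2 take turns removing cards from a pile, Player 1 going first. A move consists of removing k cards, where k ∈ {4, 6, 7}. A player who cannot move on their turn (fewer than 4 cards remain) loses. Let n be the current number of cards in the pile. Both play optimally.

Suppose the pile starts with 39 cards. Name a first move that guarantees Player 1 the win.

Remove 4, leaving 35.

Build the W/L table. Terminal = L. A non-terminal position is W if it has a move to some L; otherwise it is L.
n=0: no move → L
n=1: no move → L
n=2: no move → L
n=3: no move → L
n=4: can move to 0, which is L ⇒ W
n=5: can move to 1, which is L ⇒ W
n=6: can move to 2, which is L ⇒ W
n=7: can move to 3, which is L ⇒ W
n=8: can move to 2, which is L ⇒ W
n=9: can move to 3, which is L ⇒ W
n=10: can move to 3, which is L ⇒ W
n=11: moves to 7(W), 5(W), 4(W); every one is W ⇒ L
n=12: moves to 8(W), 6(W), 5(W); every one is W ⇒ L
n=13: moves to 9(W), 7(W), 6(W); every one is W ⇒ L
n=14: moves to 10(W), 8(W), 7(W); every one is W ⇒ L
n=15: can move to 11, which is L ⇒ W
n=16: can move to 12, which is L ⇒ W
n=17: can move to 13, which is L ⇒ W
n=18: can move to 14, which is L ⇒ W
n=19: can move to 13, which is L ⇒ W
n=20: can move to 14, which is L ⇒ W
n=21: can move to 14, which is L ⇒ W
n=22: moves to 18(W), 16(W), 15(W); every one is W ⇒ L
n=23: moves to 19(W), 17(W), 16(W); every one is W ⇒ L
n=24: moves to 20(W), 18(W), 17(W); every one is W ⇒ L
n=25: moves to 21(W), 19(W), 18(W); every one is W ⇒ L
n=26: can move to 22, which is L ⇒ W
n=27: can move to 23, which is L ⇒ W
n=28: can move to 24, which is L ⇒ W
n=29: can move to 25, which is L ⇒ W
n=30: can move to 24, which is L ⇒ W
n=31: can move to 25, which is L ⇒ W
n=32: can move to 25, which is L ⇒ W
n=33: moves to 29(W), 27(W), 26(W); every one is W ⇒ L
n=34: moves to 30(W), 28(W), 27(W); every one is W ⇒ L
n=35: moves to 31(W), 29(W), 28(W); every one is W ⇒ L
n=36: moves to 32(W), 30(W), 29(W); every one is W ⇒ L
n=37: can move to 33, which is L ⇒ W
n=38: can move to 34, which is L ⇒ W
n=39: can move to 35, which is L ⇒ W
From 39, the L positions reachable in one move are: 35, 33. Any move reaching one of these is winning.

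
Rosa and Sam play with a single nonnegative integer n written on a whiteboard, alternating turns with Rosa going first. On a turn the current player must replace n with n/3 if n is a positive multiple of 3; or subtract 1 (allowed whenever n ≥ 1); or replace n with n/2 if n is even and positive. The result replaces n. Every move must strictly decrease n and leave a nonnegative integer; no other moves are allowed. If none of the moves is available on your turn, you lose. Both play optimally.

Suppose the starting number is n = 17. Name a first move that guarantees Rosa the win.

Label each position W (a win for the player to move) or L (a loss). A position with no legal move is L; any other position is W exactly when some move reaches an L, and L when every move reaches a W.
n=0: no move → L
n=1: W (go to 0, an L position)
n=2: L (sole option 1(W) is W)
n=3: W (go to 2, an L position)
n=4: W (go to 2, an L position)
n=5: L (sole option 4(W) is W)
n=6: W (go to 2, an L position)
n=7: L (sole option 6(W) is W)
n=8: W (go to 7, an L position)
n=9: L (options 3(W), 8(W) are all W)
n=10: W (go to 5, an L position)
n=11: L (sole option 10(W) is W)
n=12: W (go to 11, an L position)
n=13: L (sole option 12(W) is W)
n=14: W (go to 7, an L position)
n=15: W (go to 5, an L position)
n=16: L (options 8(W), 15(W) are all W)
n=17: W (go to 16, an L position)
From 17, the L positions reachable in one move are: 16.

Move to 16.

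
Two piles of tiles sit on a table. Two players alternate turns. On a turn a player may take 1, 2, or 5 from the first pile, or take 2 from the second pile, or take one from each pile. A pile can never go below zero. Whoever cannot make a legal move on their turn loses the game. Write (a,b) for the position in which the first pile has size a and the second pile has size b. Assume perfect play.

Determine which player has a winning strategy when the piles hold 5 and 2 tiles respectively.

Classify positions by backward induction: terminal positions (no move available) are L. From any other position, the mover wins iff some move reaches an L.
No move ever increases a pile, so every position that can arise here has a ≤ 5 and b ≤ 2; it is enough to label the cells with 0 ≤ a ≤ 5 and 0 ≤ b ≤ 2.
Every move lowers a or b (never raises either), so fill the grid row by row in increasing a, and left to right within a row: each cell's successors are then already labelled.
      b=0  b=1  b=2
a=0:    L    L    W
a=1:    W    W    W
a=2:    W    W    L
a=3:    L    L    W
a=4:    W    W    W
a=5:    W    W    L
Cells with no legal move (terminal, hence L): (0,0), (0,1).
The remaining L cells, each justified by listing all of its moves:
(2,2): →(1,2)(W), (0,2)(W), (2,0)(W), (1,1)(W) — all W, so L
(3,0): →(2,0)(W), (1,0)(W) — all W, so L
(3,1): →(2,1)(W), (1,1)(W), (2,0)(W) — all W, so L
(5,2): →(4,2)(W), (3,2)(W), (0,2)(W), (5,0)(W), (4,1)(W) — all W, so L
Every other cell has at least one move into one of the L cells above, so it is W.
Every move from (5,2) reaches a W position, so the mover loses.

The second player wins.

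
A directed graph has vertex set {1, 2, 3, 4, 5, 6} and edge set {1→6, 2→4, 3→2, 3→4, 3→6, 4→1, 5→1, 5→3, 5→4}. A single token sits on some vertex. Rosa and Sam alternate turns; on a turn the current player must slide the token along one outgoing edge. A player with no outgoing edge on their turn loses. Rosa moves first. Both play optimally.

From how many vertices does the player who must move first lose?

Label each position W (a win for the player to move) or L (a loss). A position with no legal move is L; any other position is W exactly when some move reaches an L, and L when every move reaches a W.
Every edge goes from a vertex to one that appears earlier in the order 6, 1, 4, 2, 3, 5, so processing vertices in that order labels each vertex after all of its successors.
6: no outgoing edge → L
1: W (go to 6, an L position)
4: L (sole option 1(W) is W)
2: W (go to 4, an L position)
3: W (go to 4, an L position)
5: W (go to 4, an L position)
The L vertices are 4, 6; that is 2 in all.

2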